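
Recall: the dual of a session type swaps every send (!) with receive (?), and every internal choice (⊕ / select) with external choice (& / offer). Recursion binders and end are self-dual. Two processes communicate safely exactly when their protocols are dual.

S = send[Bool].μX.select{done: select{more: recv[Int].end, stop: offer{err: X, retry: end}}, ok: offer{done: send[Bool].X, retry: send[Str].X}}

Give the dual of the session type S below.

recv[Bool].μX.offer{done: offer{more: send[Int].end, stop: select{err: X, retry: end}}, ok: select{done: recv[Bool].X, retry: recv[Str].X}}

send[Bool] = recv[Bool]
  μX = μX  (binder kept)
    select{done,ok} = offer{done,ok}  (⊕→&)
      [done]
        select{more,stop} = offer{more,stop}  (⊕→&)
          [more]
            recv[Int] = send[Int]
              end ↦ end
          [stop]
            offer{err,retry} = select{err,retry}  (&→⊕)
              [err]
                X ↦ X
              [retry]
                end ↦ end
      [ok]
        offer{done,retry} = select{done,retry}  (&→⊕)
          [done]
            send[Bool] = recv[Bool]
              X ↦ X
          [retry]
            send[Str] = recv[Str]
              X ↦ X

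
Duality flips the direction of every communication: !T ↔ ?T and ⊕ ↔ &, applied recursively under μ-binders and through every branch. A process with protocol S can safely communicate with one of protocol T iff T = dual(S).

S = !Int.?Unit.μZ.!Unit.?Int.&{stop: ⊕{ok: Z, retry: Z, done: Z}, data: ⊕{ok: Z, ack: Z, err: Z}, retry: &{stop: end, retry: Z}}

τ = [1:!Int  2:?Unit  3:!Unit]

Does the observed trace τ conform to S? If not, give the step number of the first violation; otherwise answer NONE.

NONE

@1 !Int  ok  residual = ?Unit.μZ.…
@2 ?Unit  ok  residual = μZ.…
@3 !Unit  ok  residual = ?Int.&{stop: ⊕{ok: μZ.…, retry: μZ.…, done: μZ.…}, data: ⊕{ok: μZ.…, ack: μZ.…, err: μZ.…}, retry: &{stop: end, retry: μZ.…}}
all 3 steps conform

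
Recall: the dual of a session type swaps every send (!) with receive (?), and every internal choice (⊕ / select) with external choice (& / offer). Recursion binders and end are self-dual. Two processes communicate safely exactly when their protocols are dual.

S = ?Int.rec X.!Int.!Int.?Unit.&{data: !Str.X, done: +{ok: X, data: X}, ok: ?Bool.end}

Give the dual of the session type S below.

?Int → !Int
  rec X → rec X  (binder kept)
    !Int → ?Int
      !Int → ?Int
        ?Unit → !Unit
          &{data,done,ok} → +{data,done,ok}  (&→⊕)
            [data]
              !Str → ?Str
                X ↦ X
            [done]
              +{ok,data} → &{ok,data}  (⊕→&)
                [ok]
                  X ↦ X
                [data]
                  X ↦ X
            [ok]
              ?Bool → !Bool
                end ↦ end

!Int.rec X.?Int.?Int.!Unit.+{data: ?Str.X, done: &{ok: X, data: X}, ok: !Bool.end}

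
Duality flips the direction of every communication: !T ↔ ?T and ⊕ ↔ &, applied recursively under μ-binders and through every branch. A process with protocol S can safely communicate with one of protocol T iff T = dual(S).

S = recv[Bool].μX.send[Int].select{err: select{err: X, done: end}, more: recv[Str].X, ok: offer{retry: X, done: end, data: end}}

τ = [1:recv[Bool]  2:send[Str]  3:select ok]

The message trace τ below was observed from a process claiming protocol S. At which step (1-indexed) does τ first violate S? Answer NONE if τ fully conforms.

[1] recv[Bool]  match  cont: μX.…
[2] got send[Str], protocol expects send[Int]  ✗

2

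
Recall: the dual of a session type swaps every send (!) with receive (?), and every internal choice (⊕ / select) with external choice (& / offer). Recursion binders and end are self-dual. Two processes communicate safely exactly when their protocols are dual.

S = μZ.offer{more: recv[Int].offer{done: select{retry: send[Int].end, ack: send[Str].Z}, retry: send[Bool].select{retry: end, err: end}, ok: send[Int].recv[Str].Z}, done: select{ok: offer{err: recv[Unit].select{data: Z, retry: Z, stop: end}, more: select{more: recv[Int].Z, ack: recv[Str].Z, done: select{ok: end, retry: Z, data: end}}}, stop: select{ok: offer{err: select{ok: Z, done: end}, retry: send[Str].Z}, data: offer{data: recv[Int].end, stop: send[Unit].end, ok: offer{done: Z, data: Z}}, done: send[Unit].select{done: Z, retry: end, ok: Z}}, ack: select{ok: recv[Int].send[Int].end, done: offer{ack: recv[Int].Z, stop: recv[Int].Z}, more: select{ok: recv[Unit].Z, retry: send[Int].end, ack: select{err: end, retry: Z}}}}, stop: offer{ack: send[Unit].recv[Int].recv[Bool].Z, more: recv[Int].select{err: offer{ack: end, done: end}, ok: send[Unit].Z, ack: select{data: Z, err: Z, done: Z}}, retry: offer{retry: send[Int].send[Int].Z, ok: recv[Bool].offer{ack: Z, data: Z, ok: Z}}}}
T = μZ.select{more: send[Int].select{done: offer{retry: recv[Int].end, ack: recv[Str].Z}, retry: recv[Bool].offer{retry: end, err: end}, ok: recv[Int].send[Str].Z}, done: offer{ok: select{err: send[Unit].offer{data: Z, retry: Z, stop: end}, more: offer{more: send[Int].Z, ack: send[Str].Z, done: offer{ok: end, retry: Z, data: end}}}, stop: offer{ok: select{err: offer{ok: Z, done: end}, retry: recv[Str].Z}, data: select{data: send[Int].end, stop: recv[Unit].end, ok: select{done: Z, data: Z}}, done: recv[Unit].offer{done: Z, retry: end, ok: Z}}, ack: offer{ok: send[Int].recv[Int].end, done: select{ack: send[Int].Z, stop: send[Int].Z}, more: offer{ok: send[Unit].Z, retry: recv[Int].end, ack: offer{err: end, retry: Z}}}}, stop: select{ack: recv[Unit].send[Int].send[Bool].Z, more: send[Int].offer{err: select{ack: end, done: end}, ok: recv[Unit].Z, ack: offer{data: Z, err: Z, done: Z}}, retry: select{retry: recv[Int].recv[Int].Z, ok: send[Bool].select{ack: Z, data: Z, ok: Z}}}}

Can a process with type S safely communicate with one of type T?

μZ | μZ  ok (binder kept)
  offer{more,done,stop} | select{more,done,stop}  ok labels match
    [more]
      recv[Int] | send[Int]  ok
        offer{done,retry,ok} | select{done,retry,ok}  ok labels match
          [done]
            select{retry,ack} | offer{retry,ack}  ok labels match
              [retry]
                send[Int] | recv[Int]  ok
                  end | end  ok
              [ack]
                send[Str] | recv[Str]  ok
                  Z | Z  ok
          [retry]
            send[Bool] | recv[Bool]  ok
              select{retry,err} | offer{retry,err}  ok labels match
                [retry]
                  end | end  ok
                [err]
                  end | end  ok
          [ok]
            send[Int] | recv[Int]  ok
              recv[Str] | send[Str]  ok
                Z | Z  ok
    [done]
      select{ok,stop,ack} | offer{ok,stop,ack}  ok labels match
        [ok]
          offer{err,more} | select{err,more}  ok labels match
            [err]
              recv[Unit] | send[Unit]  ok
                select{data,retry,stop} | offer{data,retry,stop}  ok labels match
                  [data]
                    Z | Z  ok
                  [retry]
                    Z | Z  ok
                  [stop]
                    end | end  ok
            [more]
              select{more,ack,done} | offer{more,ack,done}  ok labels match
                [more]
                  recv[Int] | send[Int]  ok
                    Z | Z  ok
                [ack]
                  recv[Str] | send[Str]  ok
                    Z | Z  ok
                [done]
                  select{ok,retry,data} | offer{ok,retry,data}  ok labels match
                    [ok]
                      end | end  ok
                    [retry]
                      Z | Z  ok
                    [data]
                      end | end  ok
        [stop]
          select{ok,data,done} | offer{ok,data,done}  ok labels match
            [ok]
              offer{err,retry} | select{err,retry}  ok labels match
                [err]
                  select{ok,done} | offer{ok,done}  ok labels match
                    [ok]
                      Z | Z  ok
                    [done]
                      end | end  ok
                [retry]
                  send[Str] | recv[Str]  ok
                    Z | Z  ok
            [data]
              offer{data,stop,ok} | select{data,stop,ok}  ok labels match
                [data]
                  recv[Int] | send[Int]  ok
                    end | end  ok
                [stop]
                  send[Unit] | recv[Unit]  ok
                    end | end  ok
                [ok]
                  offer{done,data} | select{done,data}  ok labels match
                    [done]
                      Z | Z  ok
                    [data]
                      Z | Z  ok
            [done]
              send[Unit] | recv[Unit]  ok
                select{done,retry,ok} | offer{done,retry,ok}  ok labels match
                  [done]
                    Z | Z  ok
                  [retry]
                    end | end  ok
                  [ok]
                    Z | Z  ok
        [ack]
          select{ok,done,more} | offer{ok,done,more}  ok labels match
            [ok]
              recv[Int] | send[Int]  ok
                send[Int] | recv[Int]  ok
                  end | end  ok
            [done]
              offer{ack,stop} | select{ack,stop}  ok labels match
                [ack]
                  recv[Int] | send[Int]  ok
                    Z | Z  ok
                [stop]
                  recv[Int] | send[Int]  ok
                    Z | Z  ok
            [more]
              select{ok,retry,ack} | offer{ok,retry,ack}  ok labels match
                [ok]
                  recv[Unit] | send[Unit]  ok
                    Z | Z  ok
                [retry]
                  send[Int] | recv[Int]  ok
                    end | end  ok
                [ack]
                  select{err,retry} | offer{err,retry}  ok labels match
                    [err]
                      end | end  ok
                    [retry]
                      Z | Z  ok
    [stop]
      offer{ack,more,retry} | select{ack,more,retry}  ok labels match
        [ack]
          send[Unit] | recv[Unit]  ok
            recv[Int] | send[Int]  ok
              recv[Bool] | send[Bool]  ok
                Z | Z  ok
        [more]
          recv[Int] | send[Int]  ok
            select{err,ok,ack} | offer{err,ok,ack}  ok labels match
              [err]
                offer{ack,done} | select{ack,done}  ok labels match
                  [ack]
                    end | end  ok
                  [done]
                    end | end  ok
              [ok]
                send[Unit] | recv[Unit]  ok
                  Z | Z  ok
              [ack]
                select{data,err,done} | offer{data,err,done}  ok labels match
                  [data]
                    Z | Z  ok
                  [err]
                    Z | Z  ok
                  [done]
                    Z | Z  ok
        [retry]
          offer{retry,ok} | select{retry,ok}  ok labels match
            [retry]
              send[Int] | recv[Int]  ok
                send[Int] | recv[Int]  ok
                  Z | Z  ok
            [ok]
              recv[Bool] | send[Bool]  ok
                offer{ack,data,ok} | select{ack,data,ok}  ok labels match
                  [ack]
                    Z | Z  ok
                  [data]
                    Z | Z  ok
                  [ok]
                    Z | Z  ok

YES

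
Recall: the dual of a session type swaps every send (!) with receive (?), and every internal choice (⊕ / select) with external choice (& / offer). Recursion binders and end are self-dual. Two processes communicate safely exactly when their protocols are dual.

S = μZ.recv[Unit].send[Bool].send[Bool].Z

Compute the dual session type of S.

μZ.send[Unit].recv[Bool].recv[Bool].Z

μZ → μZ  (μ self-dual)
  recv[Unit] → send[Unit]
    send[Bool] → recv[Bool]
      send[Bool] → recv[Bool]
        dual(Z) = Z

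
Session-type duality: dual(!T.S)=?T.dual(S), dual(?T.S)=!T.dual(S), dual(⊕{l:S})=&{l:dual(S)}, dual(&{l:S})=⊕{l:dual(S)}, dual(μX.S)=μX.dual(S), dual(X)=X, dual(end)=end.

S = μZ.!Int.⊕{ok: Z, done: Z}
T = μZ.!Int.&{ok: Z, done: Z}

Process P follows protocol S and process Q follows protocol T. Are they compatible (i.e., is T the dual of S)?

μZ | μZ  match (binder kept)
  !Int | !Int  ✗ same direction on both sides — not dual

NO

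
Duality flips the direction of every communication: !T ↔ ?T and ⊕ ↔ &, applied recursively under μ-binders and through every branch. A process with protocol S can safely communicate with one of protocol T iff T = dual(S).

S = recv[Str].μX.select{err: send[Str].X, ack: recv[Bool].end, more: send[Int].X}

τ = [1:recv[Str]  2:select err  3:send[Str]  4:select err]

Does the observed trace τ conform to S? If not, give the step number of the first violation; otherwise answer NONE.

NONE

@1 recv[Str]  ok  state: μX.…
@2 select err  ok  state: send[Str].μX.…
@3 send[Str]  ok  state: μX.…
@4 select err  ok  state: send[Str].μX.…
trace exhausted — no violation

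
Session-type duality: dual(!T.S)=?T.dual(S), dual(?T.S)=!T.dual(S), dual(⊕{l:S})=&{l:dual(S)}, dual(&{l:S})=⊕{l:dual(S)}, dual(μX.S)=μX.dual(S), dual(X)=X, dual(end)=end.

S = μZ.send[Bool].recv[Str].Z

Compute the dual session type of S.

μZ ↦ μZ  (rec unchanged)
  send[Bool] ↦ recv[Bool]
    recv[Str] ↦ send[Str]
      Z ↦ Z

μZ.recv[Bool].send[Str].Z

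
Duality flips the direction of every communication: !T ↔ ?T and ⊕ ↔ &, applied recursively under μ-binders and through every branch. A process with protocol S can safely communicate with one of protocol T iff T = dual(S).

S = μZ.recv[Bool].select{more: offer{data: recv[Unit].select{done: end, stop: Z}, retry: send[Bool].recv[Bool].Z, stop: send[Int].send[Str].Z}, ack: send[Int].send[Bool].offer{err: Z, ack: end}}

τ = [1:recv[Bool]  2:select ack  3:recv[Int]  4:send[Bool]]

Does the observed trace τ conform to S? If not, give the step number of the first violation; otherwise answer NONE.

[1] recv[Bool]  ✓  cont: select{more: offer{data: recv[Unit].select{done: end, stop: μZ.…}, retry: send[Bool].recv[Bool].μZ.…, stop: send[Int].send[Str].μZ.…}, ack: send[Int].send[Bool].offer{err: μZ.…, ack: end}}
[2] select ack  ✓  cont: send[Int].send[Bool].offer{err: μZ.…, ack: end}
[3] got recv[Int], protocol expects send[Int]  ✗

3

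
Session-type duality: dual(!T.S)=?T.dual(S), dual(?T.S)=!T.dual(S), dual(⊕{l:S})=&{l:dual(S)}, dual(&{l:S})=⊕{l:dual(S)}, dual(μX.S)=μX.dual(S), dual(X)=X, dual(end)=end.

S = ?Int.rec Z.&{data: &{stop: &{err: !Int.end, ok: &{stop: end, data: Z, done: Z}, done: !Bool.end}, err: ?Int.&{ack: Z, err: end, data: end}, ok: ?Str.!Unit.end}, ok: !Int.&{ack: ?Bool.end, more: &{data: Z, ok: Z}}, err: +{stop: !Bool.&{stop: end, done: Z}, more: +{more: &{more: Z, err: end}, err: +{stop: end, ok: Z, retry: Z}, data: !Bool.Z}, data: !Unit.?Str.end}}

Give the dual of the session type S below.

!Int.rec Z.+{data: +{stop: +{err: ?Int.end, ok: +{stop: end, data: Z, done: Z}, done: ?Bool.end}, err: !Int.+{ack: Z, err: end, data: end}, ok: !Str.?Unit.end}, ok: ?Int.+{ack: !Bool.end, more: +{data: Z, ok: Z}}, err: &{stop: ?Bool.+{stop: end, done: Z}, more: &{more: +{more: Z, err: end}, err: &{stop: end, ok: Z, retry: Z}, data: ?Bool.Z}, data: ?Unit.!Str.end}}

?Int ↦ !Int
  rec Z ↦ rec Z  (rec unchanged)
    &{data,ok,err} ↦ +{data,ok,err}  (external→internal)
      case data:
        &{stop,err,ok} ↦ +{stop,err,ok}  (external→internal)
          case stop:
            &{err,ok,done} ↦ +{err,ok,done}  (external→internal)
              case err:
                !Int ↦ ?Int
                  end ↦ end
              case ok:
                &{stop,data,done} ↦ +{stop,data,done}  (external→internal)
                  case stop:
                    end ↦ end
                  case data:
                    Z ↦ Z
                  case done:
                    Z ↦ Z
              case done:
                !Bool ↦ ?Bool
                  end ↦ end
          case err:
            ?Int ↦ !Int
              &{ack,err,data} ↦ +{ack,err,data}  (external→internal)
                case ack:
                  Z ↦ Z
                case err:
                  end ↦ end
                case data:
                  end ↦ end
          case ok:
            ?Str ↦ !Str
              !Unit ↦ ?Unit
                end ↦ end
      case ok:
        !Int ↦ ?Int
          &{ack,more} ↦ +{ack,more}  (external→internal)
            case ack:
              ?Bool ↦ !Bool
                end ↦ end
            case more:
              &{data,ok} ↦ +{data,ok}  (external→internal)
                case data:
                  Z ↦ Z
                case ok:
                  Z ↦ Z
      case err:
        +{stop,more,data} ↦ &{stop,more,data}  (⊕→&)
          case stop:
            !Bool ↦ ?Bool
              &{stop,done} ↦ +{stop,done}  (external→internal)
                case stop:
                  end ↦ end
                case done:
                  Z ↦ Z
          case more:
            +{more,err,data} ↦ &{more,err,data}  (⊕→&)
              case more:
                &{more,err} ↦ +{more,err}  (external→internal)
                  case more:
                    Z ↦ Z
                  case err:
                    end ↦ end
              case err:
                +{stop,ok,retry} ↦ &{stop,ok,retry}  (⊕→&)
                  case stop:
                    end ↦ end
                  case ok:
                    Z ↦ Z
                  case retry:
                    Z ↦ Z
              case data:
                !Bool ↦ ?Bool
                  Z ↦ Z
          case data:
            !Unit ↦ ?Unit
              ?Str ↦ !Str
                end ↦ end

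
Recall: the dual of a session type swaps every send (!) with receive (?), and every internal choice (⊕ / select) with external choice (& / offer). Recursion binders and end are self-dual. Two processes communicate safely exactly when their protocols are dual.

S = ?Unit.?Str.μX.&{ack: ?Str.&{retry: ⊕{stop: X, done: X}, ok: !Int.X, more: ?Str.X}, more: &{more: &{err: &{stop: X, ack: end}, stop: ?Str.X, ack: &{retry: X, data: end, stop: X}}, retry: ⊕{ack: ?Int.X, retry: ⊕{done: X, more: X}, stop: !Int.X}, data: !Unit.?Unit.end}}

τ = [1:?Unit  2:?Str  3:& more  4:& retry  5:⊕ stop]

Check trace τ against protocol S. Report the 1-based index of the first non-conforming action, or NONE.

@1 ?Unit  ✓  cont: ?Str.μX.…
@2 ?Str  ✓  cont: μX.…
@3 & more  ✓  cont: &{more: &{err: &{stop: μX.…, ack: end}, stop: ?Str.μX.…, ack: &{retry: μX.…, data: end, stop: μX.…}}, retry: ⊕{ack: ?Int.μX.…, retry: ⊕{done: μX.…, more: μX.…}, stop: !Int.μX.…}, data: !Unit.?Unit.end}
@4 & retry  ✓  cont: ⊕{ack: ?Int.μX.…, retry: ⊕{done: μX.…, more: μX.…}, stop: !Int.μX.…}
@5 ⊕ stop  ✓  cont: !Int.μX.…
trace exhausted — no violation

NONE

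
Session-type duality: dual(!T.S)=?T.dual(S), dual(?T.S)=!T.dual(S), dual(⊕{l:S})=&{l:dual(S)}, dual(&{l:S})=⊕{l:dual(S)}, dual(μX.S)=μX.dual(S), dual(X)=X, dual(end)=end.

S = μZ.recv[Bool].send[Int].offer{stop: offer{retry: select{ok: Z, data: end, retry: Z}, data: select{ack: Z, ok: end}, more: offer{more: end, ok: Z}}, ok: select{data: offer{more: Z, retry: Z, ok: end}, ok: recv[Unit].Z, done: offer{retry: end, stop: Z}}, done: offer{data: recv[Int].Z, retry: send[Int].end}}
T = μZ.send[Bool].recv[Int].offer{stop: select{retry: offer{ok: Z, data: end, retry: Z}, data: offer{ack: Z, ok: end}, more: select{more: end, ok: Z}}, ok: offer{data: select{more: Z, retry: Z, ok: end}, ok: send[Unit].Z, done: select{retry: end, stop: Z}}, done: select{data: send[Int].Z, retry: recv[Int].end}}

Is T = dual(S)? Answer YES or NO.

μZ | μZ  ok (rec unchanged)
  recv[Bool] | send[Bool]  ok
    send[Int] | recv[Int]  ok
      offer{stop,ok,done} | offer{stop,ok,done}  ✗ choice polarity not flipped — not dual

NO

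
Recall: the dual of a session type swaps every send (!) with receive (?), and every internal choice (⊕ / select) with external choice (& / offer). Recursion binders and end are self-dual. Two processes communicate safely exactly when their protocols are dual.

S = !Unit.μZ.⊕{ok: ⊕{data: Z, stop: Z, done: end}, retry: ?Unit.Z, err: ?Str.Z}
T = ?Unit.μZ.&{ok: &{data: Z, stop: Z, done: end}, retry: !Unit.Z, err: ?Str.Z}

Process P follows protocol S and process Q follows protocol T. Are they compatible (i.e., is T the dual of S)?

!Unit ‖ ?Unit  match
  μZ ‖ μZ  match (μ self-dual)
    ⊕{ok,retry,err} ‖ &{ok,retry,err}  match labels match
      case ok:
        ⊕{data,stop,done} ‖ &{data,stop,done}  match labels match
          case data:
            Z ‖ Z  match
          case stop:
            Z ‖ Z  match
          case done:
            end ‖ end  match
      case retry:
        ?Unit ‖ !Unit  match
          Z ‖ Z  match
      case err:
        ?Str ‖ ?Str  ✗ same direction on both sides — not dual

NO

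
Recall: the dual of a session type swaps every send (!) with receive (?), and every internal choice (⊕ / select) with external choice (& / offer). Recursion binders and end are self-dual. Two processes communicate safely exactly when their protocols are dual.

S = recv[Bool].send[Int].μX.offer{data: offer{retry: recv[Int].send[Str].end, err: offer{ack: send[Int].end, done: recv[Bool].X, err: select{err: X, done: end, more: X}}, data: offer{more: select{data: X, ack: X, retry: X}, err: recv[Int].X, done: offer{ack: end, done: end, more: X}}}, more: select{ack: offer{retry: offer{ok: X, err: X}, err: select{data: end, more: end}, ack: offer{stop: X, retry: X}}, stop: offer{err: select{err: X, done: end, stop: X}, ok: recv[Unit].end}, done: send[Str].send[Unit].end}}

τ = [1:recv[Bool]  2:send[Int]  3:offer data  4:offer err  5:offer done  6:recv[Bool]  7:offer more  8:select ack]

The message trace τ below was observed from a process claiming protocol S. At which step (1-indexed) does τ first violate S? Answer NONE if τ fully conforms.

NONE

@1 recv[Bool]  ok  state: send[Int].μX.…
@2 send[Int]  ok  state: μX.…
@3 offer data  ok  state: offer{retry: recv[Int].send[Str].end, err: offer{ack: send[Int].end, done: recv[Bool].μX.…, err: select{err: μX.…, done: end, more: μX.…}}, data: offer{more: select{data: μX.…, ack: μX.…, retry: μX.…}, err: recv[Int].μX.…, done: offer{ack: end, done: end, more: μX.…}}}
@4 offer err  ok  state: offer{ack: send[Int].end, done: recv[Bool].μX.…, err: select{err: μX.…, done: end, more: μX.…}}
@5 offer done  ok  state: recv[Bool].μX.…
@6 recv[Bool]  ok  state: μX.…
@7 offer more  ok  state: select{ack: offer{retry: offer{ok: μX.…, err: μX.…}, err: select{data: end, more: end}, ack: offer{stop: μX.…, retry: μX.…}}, stop: offer{err: select{err: μX.…, done: end, stop: μX.…}, ok: recv[Unit].end}, done: send[Str].send[Unit].end}
@8 select ack  ok  state: offer{retry: offer{ok: μX.…, err: μX.…}, err: select{data: end, more: end}, ack: offer{stop: μX.…, retry: μX.…}}
all 8 steps conform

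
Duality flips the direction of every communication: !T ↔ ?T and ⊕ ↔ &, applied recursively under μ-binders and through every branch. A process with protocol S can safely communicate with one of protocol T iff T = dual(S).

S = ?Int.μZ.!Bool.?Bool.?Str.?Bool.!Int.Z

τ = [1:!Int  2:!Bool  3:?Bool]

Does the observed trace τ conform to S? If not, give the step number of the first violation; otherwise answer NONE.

[1] got !Int, protocol expects ?Int  ✗

1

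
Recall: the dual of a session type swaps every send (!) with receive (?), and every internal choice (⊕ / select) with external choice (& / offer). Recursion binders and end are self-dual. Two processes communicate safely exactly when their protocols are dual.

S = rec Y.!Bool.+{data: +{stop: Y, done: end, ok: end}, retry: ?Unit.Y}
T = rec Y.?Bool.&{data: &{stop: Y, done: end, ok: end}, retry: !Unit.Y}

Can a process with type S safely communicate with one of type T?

YES

rec Y | rec Y  ✓ (binder kept)
  !Bool | ?Bool  ✓
    +{data,retry} | &{data,retry}  ✓ same labels
      [data]
        +{stop,done,ok} | &{stop,done,ok}  ✓ same labels
          [stop]
            Y | Y  ✓
          [done]
            end | end  ✓
          [ok]
            end | end  ✓
      [retry]
        ?Unit | !Unit  ✓
          Y | Y  ✓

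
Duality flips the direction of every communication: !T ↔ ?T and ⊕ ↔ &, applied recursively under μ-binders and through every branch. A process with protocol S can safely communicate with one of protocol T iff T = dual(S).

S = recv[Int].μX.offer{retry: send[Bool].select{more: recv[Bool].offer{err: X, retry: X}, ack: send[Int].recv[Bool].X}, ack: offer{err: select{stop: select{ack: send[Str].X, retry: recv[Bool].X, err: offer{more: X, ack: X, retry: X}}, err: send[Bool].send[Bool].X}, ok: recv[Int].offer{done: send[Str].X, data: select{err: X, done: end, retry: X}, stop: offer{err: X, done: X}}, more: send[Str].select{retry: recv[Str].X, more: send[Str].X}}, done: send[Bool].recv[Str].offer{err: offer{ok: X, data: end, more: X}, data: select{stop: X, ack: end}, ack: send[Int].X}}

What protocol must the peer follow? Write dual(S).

recv[Int] ↦ send[Int]
  μX ↦ μX  (μ self-dual)
    offer{retry,ack,done} ↦ select{retry,ack,done}  (&→⊕)
      • retry:
        send[Bool] ↦ recv[Bool]
          select{more,ack} ↦ offer{more,ack}  (⊕→&)
            • more:
              recv[Bool] ↦ send[Bool]
                offer{err,retry} ↦ select{err,retry}  (&→⊕)
                  • err:
                    X ↦ X
                  • retry:
                    X ↦ X
            • ack:
              send[Int] ↦ recv[Int]
                recv[Bool] ↦ send[Bool]
                  X ↦ X
      • ack:
        offer{err,ok,more} ↦ select{err,ok,more}  (&→⊕)
          • err:
            select{stop,err} ↦ offer{stop,err}  (⊕→&)
              • stop:
                select{ack,retry,err} ↦ offer{ack,retry,err}  (⊕→&)
                  • ack:
                    send[Str] ↦ recv[Str]
                      X ↦ X
                  • retry:
                    recv[Bool] ↦ send[Bool]
                      X ↦ X
                  • err:
                    offer{more,ack,retry} ↦ select{more,ack,retry}  (&→⊕)
                      • more:
                        X ↦ X
                      • ack:
                        X ↦ X
                      • retry:
                        X ↦ X
              • err:
                send[Bool] ↦ recv[Bool]
                  send[Bool] ↦ recv[Bool]
                    X ↦ X
          • ok:
            recv[Int] ↦ send[Int]
              offer{done,data,stop} ↦ select{done,data,stop}  (&→⊕)
                • done:
                  send[Str] ↦ recv[Str]
                    X ↦ X
                • data:
                  select{err,done,retry} ↦ offer{err,done,retry}  (⊕→&)
                    • err:
                      X ↦ X
                    • done:
                      end ↦ end
                    • retry:
                      X ↦ X
                • stop:
                  offer{err,done} ↦ select{err,done}  (&→⊕)
                    • err:
                      X ↦ X
                    • done:
                      X ↦ X
          • more:
            send[Str] ↦ recv[Str]
              select{retry,more} ↦ offer{retry,more}  (⊕→&)
                • retry:
                  recv[Str] ↦ send[Str]
                    X ↦ X
                • more:
                  send[Str] ↦ recv[Str]
                    X ↦ X
      • done:
        send[Bool] ↦ recv[Bool]
          recv[Str] ↦ send[Str]
            offer{err,data,ack} ↦ select{err,data,ack}  (&→⊕)
              • err:
                offer{ok,data,more} ↦ select{ok,data,more}  (&→⊕)
                  • ok:
                    X ↦ X
                  • data:
                    end ↦ end
                  • more:
                    X ↦ X
              • data:
                select{stop,ack} ↦ offer{stop,ack}  (⊕→&)
                  • stop:
                    X ↦ X
                  • ack:
                    end ↦ end
              • ack:
                send[Int] ↦ recv[Int]
                  X ↦ X

send[Int].μX.select{retry: recv[Bool].offer{more: send[Bool].select{err: X, retry: X}, ack: recv[Int].send[Bool].X}, ack: select{err: offer{stop: offer{ack: recv[Str].X, retry: send[Bool].X, err: select{more: X, ack: X, retry: X}}, err: recv[Bool].recv[Bool].X}, ok: send[Int].select{done: recv[Str].X, data: offer{err: X, done: end, retry: X}, stop: select{err: X, done: X}}, more: recv[Str].offer{retry: send[Str].X, more: recv[Str].X}}, done: recv[Bool].send[Str].select{err: select{ok: X, data: end, more: X}, data: offer{stop: X, ack: end}, ack: recv[Int].X}}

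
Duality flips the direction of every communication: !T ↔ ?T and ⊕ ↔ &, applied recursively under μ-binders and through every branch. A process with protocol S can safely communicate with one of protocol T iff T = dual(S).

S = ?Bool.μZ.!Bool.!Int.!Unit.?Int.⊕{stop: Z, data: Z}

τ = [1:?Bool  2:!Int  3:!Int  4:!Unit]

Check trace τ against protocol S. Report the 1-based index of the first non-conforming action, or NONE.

2

@1 ?Bool  ok  cont: μZ.…
@2 got !Int, protocol expects !Bool  ✗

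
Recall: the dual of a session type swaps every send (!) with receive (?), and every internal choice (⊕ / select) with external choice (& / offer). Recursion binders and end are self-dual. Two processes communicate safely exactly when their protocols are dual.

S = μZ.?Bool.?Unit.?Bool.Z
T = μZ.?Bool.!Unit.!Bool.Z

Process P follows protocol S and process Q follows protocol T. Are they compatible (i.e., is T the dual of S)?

NO

μZ vs μZ  ok (μ self-dual)
  ?Bool vs ?Bool  ✗ same direction on both sides — not dual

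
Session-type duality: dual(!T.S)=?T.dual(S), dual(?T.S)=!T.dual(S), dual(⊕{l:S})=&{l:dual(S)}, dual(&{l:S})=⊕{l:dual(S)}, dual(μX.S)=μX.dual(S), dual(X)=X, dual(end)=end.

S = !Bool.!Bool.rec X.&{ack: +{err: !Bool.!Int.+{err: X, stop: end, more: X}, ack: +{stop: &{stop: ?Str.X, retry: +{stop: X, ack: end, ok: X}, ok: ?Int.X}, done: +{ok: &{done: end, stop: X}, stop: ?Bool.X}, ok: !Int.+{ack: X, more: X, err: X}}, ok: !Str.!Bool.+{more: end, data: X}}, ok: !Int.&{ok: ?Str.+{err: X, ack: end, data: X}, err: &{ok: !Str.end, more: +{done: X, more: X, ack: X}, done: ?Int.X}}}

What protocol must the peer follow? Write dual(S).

!Bool → ?Bool
  !Bool → ?Bool
    rec X → rec X  (μ self-dual)
      &{ack,ok} → +{ack,ok}  (offer→select)
        case ack:
          +{err,ack,ok} → &{err,ack,ok}  (internal→external)
            case err:
              !Bool → ?Bool
                !Int → ?Int
                  +{err,stop,more} → &{err,stop,more}  (internal→external)
                    case err:
                      dual(X) = X
                    case stop:
                      dual(end) = end
                    case more:
                      dual(X) = X
            case ack:
              +{stop,done,ok} → &{stop,done,ok}  (internal→external)
                case stop:
                  &{stop,retry,ok} → +{stop,retry,ok}  (offer→select)
                    case stop:
                      ?Str → !Str
                        dual(X) = X
                    case retry:
                      +{stop,ack,ok} → &{stop,ack,ok}  (internal→external)
                        case stop:
                          dual(X) = X
                        case ack:
                          dual(end) = end
                        case ok:
                          dual(X) = X
                    case ok:
                      ?Int → !Int
                        dual(X) = X
                case done:
                  +{ok,stop} → &{ok,stop}  (internal→external)
                    case ok:
                      &{done,stop} → +{done,stop}  (offer→select)
                        case done:
                          dual(end) = end
                        case stop:
                          dual(X) = X
                    case stop:
                      ?Bool → !Bool
                        dual(X) = X
                case ok:
                  !Int → ?Int
                    +{ack,more,err} → &{ack,more,err}  (internal→external)
                      case ack:
                        dual(X) = X
                      case more:
                        dual(X) = X
                      case err:
                        dual(X) = X
            case ok:
              !Str → ?Str
                !Bool → ?Bool
                  +{more,data} → &{more,data}  (internal→external)
                    case more:
                      dual(end) = end
                    case data:
                      dual(X) = X
        case ok:
          !Int → ?Int
            &{ok,err} → +{ok,err}  (offer→select)
              case ok:
                ?Str → !Str
                  +{err,ack,data} → &{err,ack,data}  (internal→external)
                    case err:
                      dual(X) = X
                    case ack:
                      dual(end) = end
                    case data:
                      dual(X) = X
              case err:
                &{ok,more,done} → +{ok,more,done}  (offer→select)
                  case ok:
                    !Str → ?Str
                      dual(end) = end
                  case more:
                    +{done,more,ack} → &{done,more,ack}  (internal→external)
                      case done:
                        dual(X) = X
                      case more:
                        dual(X) = X
                      case ack:
                        dual(X) = X
                  case done:
                    ?Int → !Int
                      dual(X) = X

?Bool.?Bool.rec X.+{ack: &{err: ?Bool.?Int.&{err: X, stop: end, more: X}, ack: &{stop: +{stop: !Str.X, retry: &{stop: X, ack: end, ok: X}, ok: !Int.X}, done: &{ok: +{done: end, stop: X}, stop: !Bool.X}, ok: ?Int.&{ack: X, more: X, err: X}}, ok: ?Str.?Bool.&{more: end, data: X}}, ok: ?Int.+{ok: !Str.&{err: X, ack: end, data: X}, err: +{ok: ?Str.end, more: &{done: X, more: X, ack: X}, done: !Int.X}}}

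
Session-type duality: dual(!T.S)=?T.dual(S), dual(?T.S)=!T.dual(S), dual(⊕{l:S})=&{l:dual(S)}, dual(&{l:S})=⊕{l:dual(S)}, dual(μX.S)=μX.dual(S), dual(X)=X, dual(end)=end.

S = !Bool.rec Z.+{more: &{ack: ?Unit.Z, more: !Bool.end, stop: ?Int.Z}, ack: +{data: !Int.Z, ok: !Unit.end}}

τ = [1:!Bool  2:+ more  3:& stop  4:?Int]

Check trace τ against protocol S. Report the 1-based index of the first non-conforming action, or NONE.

NONE

[1] !Bool  ✓  now at rec Z.…
[2] + more  ✓  now at &{ack: ?Unit.rec Z.…, more: !Bool.end, stop: ?Int.rec Z.…}
[3] & stop  ✓  now at ?Int.rec Z.…
[4] ?Int  ✓  now at rec Z.…
all 4 steps conform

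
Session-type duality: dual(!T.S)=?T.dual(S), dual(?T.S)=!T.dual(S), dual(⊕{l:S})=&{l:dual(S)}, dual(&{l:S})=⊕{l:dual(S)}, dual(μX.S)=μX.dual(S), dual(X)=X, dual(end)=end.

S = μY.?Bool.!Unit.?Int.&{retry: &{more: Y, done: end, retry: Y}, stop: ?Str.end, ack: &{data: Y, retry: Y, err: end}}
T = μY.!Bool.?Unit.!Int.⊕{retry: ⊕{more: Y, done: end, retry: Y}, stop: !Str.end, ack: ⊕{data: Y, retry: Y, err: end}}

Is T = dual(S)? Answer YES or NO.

YES

μY vs μY  ✓ (binder kept)
  ?Bool vs !Bool  ✓
    !Unit vs ?Unit  ✓
      ?Int vs !Int  ✓
        &{retry,stop,ack} vs ⊕{retry,stop,ack}  ✓ labels match
          case retry:
            &{more,done,retry} vs ⊕{more,done,retry}  ✓ labels match
              case more:
                Y vs Y  ✓
              case done:
                end vs end  ✓
              case retry:
                Y vs Y  ✓
          case stop:
            ?Str vs !Str  ✓
              end vs end  ✓
          case ack:
            &{data,retry,err} vs ⊕{data,retry,err}  ✓ labels match
              case data:
                Y vs Y  ✓
              case retry:
                Y vs Y  ✓
              case err:
                end vs end  ✓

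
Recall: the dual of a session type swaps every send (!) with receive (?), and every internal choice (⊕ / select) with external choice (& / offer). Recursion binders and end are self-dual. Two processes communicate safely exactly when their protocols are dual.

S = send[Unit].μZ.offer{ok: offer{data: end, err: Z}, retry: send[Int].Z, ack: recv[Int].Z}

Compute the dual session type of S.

recv[Unit].μZ.select{ok: select{data: end, err: Z}, retry: recv[Int].Z, ack: send[Int].Z}

send[Unit] ↦ recv[Unit]
  μZ ↦ μZ  (rec unchanged)
    offer{ok,retry,ack} ↦ select{ok,retry,ack}  (offer→select)
      [ok]
        offer{data,err} ↦ select{data,err}  (offer→select)
          [data]
            dual(end) = end
          [err]
            dual(Z) = Z
      [retry]
        send[Int] ↦ recv[Int]
          dual(Z) = Z
      [ack]
        recv[Int] ↦ send[Int]
          dual(Z) = Z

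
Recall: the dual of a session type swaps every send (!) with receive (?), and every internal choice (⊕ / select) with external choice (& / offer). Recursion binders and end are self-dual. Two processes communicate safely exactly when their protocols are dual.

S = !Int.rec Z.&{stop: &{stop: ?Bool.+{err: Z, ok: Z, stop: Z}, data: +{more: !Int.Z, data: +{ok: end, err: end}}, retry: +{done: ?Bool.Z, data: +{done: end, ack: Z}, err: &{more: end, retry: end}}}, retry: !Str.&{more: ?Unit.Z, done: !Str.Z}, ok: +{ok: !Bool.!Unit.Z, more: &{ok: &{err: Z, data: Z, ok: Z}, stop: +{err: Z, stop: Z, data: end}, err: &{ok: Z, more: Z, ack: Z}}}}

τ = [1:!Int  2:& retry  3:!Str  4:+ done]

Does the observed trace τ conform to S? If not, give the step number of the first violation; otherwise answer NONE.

[1] !Int  ✓  residual = rec Z.…
[2] & retry  ✓  residual = !Str.&{more: ?Unit.rec Z.…, done: !Str.rec Z.…}
[3] !Str  ✓  residual = &{more: ?Unit.rec Z.…, done: !Str.rec Z.…}
[4] got + done, protocol expects & more or & done  ✗

4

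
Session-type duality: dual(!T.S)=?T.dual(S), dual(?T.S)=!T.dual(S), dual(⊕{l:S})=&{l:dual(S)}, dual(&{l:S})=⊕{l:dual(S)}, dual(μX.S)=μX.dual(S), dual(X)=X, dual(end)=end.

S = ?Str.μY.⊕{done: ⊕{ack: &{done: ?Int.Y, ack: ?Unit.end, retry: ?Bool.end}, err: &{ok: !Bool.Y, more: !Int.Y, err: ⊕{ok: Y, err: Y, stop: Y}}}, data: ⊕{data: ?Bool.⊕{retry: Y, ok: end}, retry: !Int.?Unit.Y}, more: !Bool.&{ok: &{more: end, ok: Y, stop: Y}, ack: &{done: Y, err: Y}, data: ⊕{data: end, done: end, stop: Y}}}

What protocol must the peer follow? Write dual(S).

?Str → !Str
  μY → μY  (rec unchanged)
    ⊕{done,data,more} → &{done,data,more}  (select→offer)
      case done:
        ⊕{ack,err} → &{ack,err}  (select→offer)
          case ack:
            &{done,ack,retry} → ⊕{done,ack,retry}  (&→⊕)
              case done:
                ?Int → !Int
                  Y ↦ Y
              case ack:
                ?Unit → !Unit
                  end ↦ end
              case retry:
                ?Bool → !Bool
                  end ↦ end
          case err:
            &{ok,more,err} → ⊕{ok,more,err}  (&→⊕)
              case ok:
                !Bool → ?Bool
                  Y ↦ Y
              case more:
                !Int → ?Int
                  Y ↦ Y
              case err:
                ⊕{ok,err,stop} → &{ok,err,stop}  (select→offer)
                  case ok:
                    Y ↦ Y
                  case err:
                    Y ↦ Y
                  case stop:
                    Y ↦ Y
      case data:
        ⊕{data,retry} → &{data,retry}  (select→offer)
          case data:
            ?Bool → !Bool
              ⊕{retry,ok} → &{retry,ok}  (select→offer)
                case retry:
                  Y ↦ Y
                case ok:
                  end ↦ end
          case retry:
            !Int → ?Int
              ?Unit → !Unit
                Y ↦ Y
      case more:
        !Bool → ?Bool
          &{ok,ack,data} → ⊕{ok,ack,data}  (&→⊕)
            case ok:
              &{more,ok,stop} → ⊕{more,ok,stop}  (&→⊕)
                case more:
                  end ↦ end
                case ok:
                  Y ↦ Y
                case stop:
                  Y ↦ Y
            case ack:
              &{done,err} → ⊕{done,err}  (&→⊕)
                case done:
                  Y ↦ Y
                case err:
                  Y ↦ Y
            case data:
              ⊕{data,done,stop} → &{data,done,stop}  (select→offer)
                case data:
                  end ↦ end
                case done:
                  end ↦ end
                case stop:
                  Y ↦ Y

!Str.μY.&{done: &{ack: ⊕{done: !Int.Y, ack: !Unit.end, retry: !Bool.end}, err: ⊕{ok: ?Bool.Y, more: ?Int.Y, err: &{ok: Y, err: Y, stop: Y}}}, data: &{data: !Bool.&{retry: Y, ok: end}, retry: ?Int.!Unit.Y}, more: ?Bool.⊕{ok: ⊕{more: end, ok: Y, stop: Y}, ack: ⊕{done: Y, err: Y}, data: &{data: end, done: end, stop: Y}}}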